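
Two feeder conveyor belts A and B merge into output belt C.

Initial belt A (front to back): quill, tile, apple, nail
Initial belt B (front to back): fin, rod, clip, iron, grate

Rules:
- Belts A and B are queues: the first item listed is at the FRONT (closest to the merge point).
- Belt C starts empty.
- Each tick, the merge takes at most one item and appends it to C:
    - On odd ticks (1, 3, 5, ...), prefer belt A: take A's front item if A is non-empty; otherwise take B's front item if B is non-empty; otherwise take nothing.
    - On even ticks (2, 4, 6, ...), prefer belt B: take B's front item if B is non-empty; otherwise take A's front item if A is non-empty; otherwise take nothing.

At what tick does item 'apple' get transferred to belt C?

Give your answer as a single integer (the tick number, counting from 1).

Tick 1: prefer A, take quill from A; A=[tile,apple,nail] B=[fin,rod,clip,iron,grate] C=[quill]
Tick 2: prefer B, take fin from B; A=[tile,apple,nail] B=[rod,clip,iron,grate] C=[quill,fin]
Tick 3: prefer A, take tile from A; A=[apple,nail] B=[rod,clip,iron,grate] C=[quill,fin,tile]
Tick 4: prefer B, take rod from B; A=[apple,nail] B=[clip,iron,grate] C=[quill,fin,tile,rod]
Tick 5: prefer A, take apple from A; A=[nail] B=[clip,iron,grate] C=[quill,fin,tile,rod,apple]

Answer: 5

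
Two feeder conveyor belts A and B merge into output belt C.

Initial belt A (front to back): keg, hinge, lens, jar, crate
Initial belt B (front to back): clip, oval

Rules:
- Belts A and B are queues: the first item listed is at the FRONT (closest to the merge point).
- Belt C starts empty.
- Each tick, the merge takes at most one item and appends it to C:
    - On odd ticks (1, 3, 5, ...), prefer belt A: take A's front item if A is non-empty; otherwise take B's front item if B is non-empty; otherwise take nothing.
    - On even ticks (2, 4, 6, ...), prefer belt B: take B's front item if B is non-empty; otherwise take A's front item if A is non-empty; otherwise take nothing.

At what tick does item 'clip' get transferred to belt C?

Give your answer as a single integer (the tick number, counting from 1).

Answer: 2

Derivation:
Tick 1: prefer A, take keg from A; A=[hinge,lens,jar,crate] B=[clip,oval] C=[keg]
Tick 2: prefer B, take clip from B; A=[hinge,lens,jar,crate] B=[oval] C=[keg,clip]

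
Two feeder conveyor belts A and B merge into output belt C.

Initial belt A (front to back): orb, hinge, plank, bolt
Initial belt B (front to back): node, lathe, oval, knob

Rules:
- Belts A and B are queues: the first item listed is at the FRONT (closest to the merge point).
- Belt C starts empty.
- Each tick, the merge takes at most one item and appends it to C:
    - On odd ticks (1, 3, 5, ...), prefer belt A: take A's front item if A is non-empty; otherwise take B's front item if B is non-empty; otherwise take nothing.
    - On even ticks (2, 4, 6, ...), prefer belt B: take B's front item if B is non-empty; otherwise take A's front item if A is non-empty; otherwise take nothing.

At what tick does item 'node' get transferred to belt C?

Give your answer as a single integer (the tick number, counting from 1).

Answer: 2

Derivation:
Tick 1: prefer A, take orb from A; A=[hinge,plank,bolt] B=[node,lathe,oval,knob] C=[orb]
Tick 2: prefer B, take node from B; A=[hinge,plank,bolt] B=[lathe,oval,knob] C=[orb,node]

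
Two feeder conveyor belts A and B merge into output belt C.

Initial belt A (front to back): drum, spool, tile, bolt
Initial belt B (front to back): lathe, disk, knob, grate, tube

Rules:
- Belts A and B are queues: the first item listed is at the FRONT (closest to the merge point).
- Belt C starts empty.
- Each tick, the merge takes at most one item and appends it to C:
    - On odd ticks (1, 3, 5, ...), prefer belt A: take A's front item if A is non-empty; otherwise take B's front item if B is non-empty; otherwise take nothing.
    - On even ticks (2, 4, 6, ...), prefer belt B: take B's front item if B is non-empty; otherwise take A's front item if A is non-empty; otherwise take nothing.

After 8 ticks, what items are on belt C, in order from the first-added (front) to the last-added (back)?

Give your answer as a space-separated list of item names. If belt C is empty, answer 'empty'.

Tick 1: prefer A, take drum from A; A=[spool,tile,bolt] B=[lathe,disk,knob,grate,tube] C=[drum]
Tick 2: prefer B, take lathe from B; A=[spool,tile,bolt] B=[disk,knob,grate,tube] C=[drum,lathe]
Tick 3: prefer A, take spool from A; A=[tile,bolt] B=[disk,knob,grate,tube] C=[drum,lathe,spool]
Tick 4: prefer B, take disk from B; A=[tile,bolt] B=[knob,grate,tube] C=[drum,lathe,spool,disk]
Tick 5: prefer A, take tile from A; A=[bolt] B=[knob,grate,tube] C=[drum,lathe,spool,disk,tile]
Tick 6: prefer B, take knob from B; A=[bolt] B=[grate,tube] C=[drum,lathe,spool,disk,tile,knob]
Tick 7: prefer A, take bolt from A; A=[-] B=[grate,tube] C=[drum,lathe,spool,disk,tile,knob,bolt]
Tick 8: prefer B, take grate from B; A=[-] B=[tube] C=[drum,lathe,spool,disk,tile,knob,bolt,grate]

Answer: drum lathe spool disk tile knob bolt grate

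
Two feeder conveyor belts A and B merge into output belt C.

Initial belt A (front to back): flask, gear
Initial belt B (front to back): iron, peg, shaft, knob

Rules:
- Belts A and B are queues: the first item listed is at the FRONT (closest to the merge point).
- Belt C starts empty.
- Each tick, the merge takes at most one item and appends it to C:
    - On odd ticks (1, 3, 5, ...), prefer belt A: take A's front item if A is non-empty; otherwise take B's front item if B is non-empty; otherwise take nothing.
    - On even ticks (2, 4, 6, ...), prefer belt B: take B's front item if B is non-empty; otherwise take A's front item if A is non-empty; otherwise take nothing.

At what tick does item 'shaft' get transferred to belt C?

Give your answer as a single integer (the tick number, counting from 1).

Answer: 5

Derivation:
Tick 1: prefer A, take flask from A; A=[gear] B=[iron,peg,shaft,knob] C=[flask]
Tick 2: prefer B, take iron from B; A=[gear] B=[peg,shaft,knob] C=[flask,iron]
Tick 3: prefer A, take gear from A; A=[-] B=[peg,shaft,knob] C=[flask,iron,gear]
Tick 4: prefer B, take peg from B; A=[-] B=[shaft,knob] C=[flask,iron,gear,peg]
Tick 5: prefer A, take shaft from B; A=[-] B=[knob] C=[flask,iron,gear,peg,shaft]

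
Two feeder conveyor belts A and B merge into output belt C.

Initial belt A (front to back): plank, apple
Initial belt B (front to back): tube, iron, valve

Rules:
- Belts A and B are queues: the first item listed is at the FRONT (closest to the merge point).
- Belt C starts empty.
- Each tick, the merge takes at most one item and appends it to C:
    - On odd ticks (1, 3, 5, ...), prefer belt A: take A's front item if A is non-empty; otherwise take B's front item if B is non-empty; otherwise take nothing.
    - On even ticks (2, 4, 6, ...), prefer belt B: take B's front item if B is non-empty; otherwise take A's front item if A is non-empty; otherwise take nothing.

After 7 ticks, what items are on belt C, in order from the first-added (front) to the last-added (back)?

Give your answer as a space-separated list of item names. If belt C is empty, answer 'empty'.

Tick 1: prefer A, take plank from A; A=[apple] B=[tube,iron,valve] C=[plank]
Tick 2: prefer B, take tube from B; A=[apple] B=[iron,valve] C=[plank,tube]
Tick 3: prefer A, take apple from A; A=[-] B=[iron,valve] C=[plank,tube,apple]
Tick 4: prefer B, take iron from B; A=[-] B=[valve] C=[plank,tube,apple,iron]
Tick 5: prefer A, take valve from B; A=[-] B=[-] C=[plank,tube,apple,iron,valve]
Tick 6: prefer B, both empty, nothing taken; A=[-] B=[-] C=[plank,tube,apple,iron,valve]
Tick 7: prefer A, both empty, nothing taken; A=[-] B=[-] C=[plank,tube,apple,iron,valve]

Answer: plank tube apple iron valve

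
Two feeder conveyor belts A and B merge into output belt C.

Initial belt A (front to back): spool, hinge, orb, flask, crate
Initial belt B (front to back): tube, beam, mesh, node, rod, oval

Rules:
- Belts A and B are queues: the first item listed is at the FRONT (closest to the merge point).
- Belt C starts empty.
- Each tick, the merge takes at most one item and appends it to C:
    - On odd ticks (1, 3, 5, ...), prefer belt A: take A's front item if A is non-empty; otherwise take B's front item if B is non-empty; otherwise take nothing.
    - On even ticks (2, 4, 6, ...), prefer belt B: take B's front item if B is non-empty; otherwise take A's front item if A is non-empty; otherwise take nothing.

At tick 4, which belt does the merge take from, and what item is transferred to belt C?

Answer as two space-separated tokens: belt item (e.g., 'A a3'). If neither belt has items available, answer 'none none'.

Tick 1: prefer A, take spool from A; A=[hinge,orb,flask,crate] B=[tube,beam,mesh,node,rod,oval] C=[spool]
Tick 2: prefer B, take tube from B; A=[hinge,orb,flask,crate] B=[beam,mesh,node,rod,oval] C=[spool,tube]
Tick 3: prefer A, take hinge from A; A=[orb,flask,crate] B=[beam,mesh,node,rod,oval] C=[spool,tube,hinge]
Tick 4: prefer B, take beam from B; A=[orb,flask,crate] B=[mesh,node,rod,oval] C=[spool,tube,hinge,beam]

Answer: B beam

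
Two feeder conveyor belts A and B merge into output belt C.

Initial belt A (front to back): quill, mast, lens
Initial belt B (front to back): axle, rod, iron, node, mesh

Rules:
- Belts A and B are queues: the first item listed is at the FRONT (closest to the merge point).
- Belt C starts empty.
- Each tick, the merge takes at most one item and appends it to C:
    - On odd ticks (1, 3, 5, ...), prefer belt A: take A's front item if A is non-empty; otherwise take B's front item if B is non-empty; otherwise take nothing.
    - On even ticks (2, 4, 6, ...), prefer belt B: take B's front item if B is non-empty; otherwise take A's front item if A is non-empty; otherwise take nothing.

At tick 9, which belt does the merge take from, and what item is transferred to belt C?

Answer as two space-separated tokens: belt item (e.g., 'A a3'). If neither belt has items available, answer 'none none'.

Tick 1: prefer A, take quill from A; A=[mast,lens] B=[axle,rod,iron,node,mesh] C=[quill]
Tick 2: prefer B, take axle from B; A=[mast,lens] B=[rod,iron,node,mesh] C=[quill,axle]
Tick 3: prefer A, take mast from A; A=[lens] B=[rod,iron,node,mesh] C=[quill,axle,mast]
Tick 4: prefer B, take rod from B; A=[lens] B=[iron,node,mesh] C=[quill,axle,mast,rod]
Tick 5: prefer A, take lens from A; A=[-] B=[iron,node,mesh] C=[quill,axle,mast,rod,lens]
Tick 6: prefer B, take iron from B; A=[-] B=[node,mesh] C=[quill,axle,mast,rod,lens,iron]
Tick 7: prefer A, take node from B; A=[-] B=[mesh] C=[quill,axle,mast,rod,lens,iron,node]
Tick 8: prefer B, take mesh from B; A=[-] B=[-] C=[quill,axle,mast,rod,lens,iron,node,mesh]
Tick 9: prefer A, both empty, nothing taken; A=[-] B=[-] C=[quill,axle,mast,rod,lens,iron,node,mesh]

Answer: none none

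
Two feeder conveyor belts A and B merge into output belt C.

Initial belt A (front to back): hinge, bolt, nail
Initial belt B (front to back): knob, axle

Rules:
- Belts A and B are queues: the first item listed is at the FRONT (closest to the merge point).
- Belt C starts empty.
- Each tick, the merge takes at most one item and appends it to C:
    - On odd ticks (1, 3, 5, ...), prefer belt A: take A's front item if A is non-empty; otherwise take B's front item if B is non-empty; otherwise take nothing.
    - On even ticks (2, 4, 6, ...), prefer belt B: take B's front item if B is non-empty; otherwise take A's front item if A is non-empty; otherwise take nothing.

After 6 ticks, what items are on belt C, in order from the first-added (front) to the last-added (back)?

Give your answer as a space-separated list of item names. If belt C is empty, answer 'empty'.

Answer: hinge knob bolt axle nail

Derivation:
Tick 1: prefer A, take hinge from A; A=[bolt,nail] B=[knob,axle] C=[hinge]
Tick 2: prefer B, take knob from B; A=[bolt,nail] B=[axle] C=[hinge,knob]
Tick 3: prefer A, take bolt from A; A=[nail] B=[axle] C=[hinge,knob,bolt]
Tick 4: prefer B, take axle from B; A=[nail] B=[-] C=[hinge,knob,bolt,axle]
Tick 5: prefer A, take nail from A; A=[-] B=[-] C=[hinge,knob,bolt,axle,nail]
Tick 6: prefer B, both empty, nothing taken; A=[-] B=[-] C=[hinge,knob,bolt,axle,nail]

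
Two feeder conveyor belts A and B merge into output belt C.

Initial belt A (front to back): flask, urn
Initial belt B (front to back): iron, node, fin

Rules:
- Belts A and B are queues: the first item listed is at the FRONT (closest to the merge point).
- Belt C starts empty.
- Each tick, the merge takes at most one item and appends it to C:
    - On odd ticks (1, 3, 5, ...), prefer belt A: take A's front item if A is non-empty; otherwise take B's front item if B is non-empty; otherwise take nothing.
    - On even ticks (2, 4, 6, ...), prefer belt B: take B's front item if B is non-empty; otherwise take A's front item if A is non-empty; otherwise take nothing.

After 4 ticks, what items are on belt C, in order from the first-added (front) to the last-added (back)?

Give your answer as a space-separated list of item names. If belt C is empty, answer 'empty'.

Tick 1: prefer A, take flask from A; A=[urn] B=[iron,node,fin] C=[flask]
Tick 2: prefer B, take iron from B; A=[urn] B=[node,fin] C=[flask,iron]
Tick 3: prefer A, take urn from A; A=[-] B=[node,fin] C=[flask,iron,urn]
Tick 4: prefer B, take node from B; A=[-] B=[fin] C=[flask,iron,urn,node]

Answer: flask iron urn node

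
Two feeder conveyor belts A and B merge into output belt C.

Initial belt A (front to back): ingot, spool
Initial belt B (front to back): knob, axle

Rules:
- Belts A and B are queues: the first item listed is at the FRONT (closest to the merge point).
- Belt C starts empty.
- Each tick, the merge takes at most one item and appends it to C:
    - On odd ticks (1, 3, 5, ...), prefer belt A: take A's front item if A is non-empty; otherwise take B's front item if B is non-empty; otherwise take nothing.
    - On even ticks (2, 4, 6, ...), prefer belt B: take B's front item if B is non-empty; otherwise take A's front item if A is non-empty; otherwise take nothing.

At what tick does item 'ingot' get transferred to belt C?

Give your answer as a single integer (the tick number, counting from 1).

Tick 1: prefer A, take ingot from A; A=[spool] B=[knob,axle] C=[ingot]

Answer: 1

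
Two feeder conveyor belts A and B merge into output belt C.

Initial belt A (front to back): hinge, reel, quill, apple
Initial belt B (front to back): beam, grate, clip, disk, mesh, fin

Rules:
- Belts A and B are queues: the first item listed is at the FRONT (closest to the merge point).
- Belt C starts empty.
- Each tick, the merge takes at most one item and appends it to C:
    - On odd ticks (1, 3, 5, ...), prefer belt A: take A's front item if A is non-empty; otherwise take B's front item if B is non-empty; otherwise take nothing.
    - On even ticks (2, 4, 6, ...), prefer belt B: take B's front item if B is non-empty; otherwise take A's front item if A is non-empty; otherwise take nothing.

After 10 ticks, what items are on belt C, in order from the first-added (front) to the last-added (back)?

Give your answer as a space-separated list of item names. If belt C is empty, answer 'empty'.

Tick 1: prefer A, take hinge from A; A=[reel,quill,apple] B=[beam,grate,clip,disk,mesh,fin] C=[hinge]
Tick 2: prefer B, take beam from B; A=[reel,quill,apple] B=[grate,clip,disk,mesh,fin] C=[hinge,beam]
Tick 3: prefer A, take reel from A; A=[quill,apple] B=[grate,clip,disk,mesh,fin] C=[hinge,beam,reel]
Tick 4: prefer B, take grate from B; A=[quill,apple] B=[clip,disk,mesh,fin] C=[hinge,beam,reel,grate]
Tick 5: prefer A, take quill from A; A=[apple] B=[clip,disk,mesh,fin] C=[hinge,beam,reel,grate,quill]
Tick 6: prefer B, take clip from B; A=[apple] B=[disk,mesh,fin] C=[hinge,beam,reel,grate,quill,clip]
Tick 7: prefer A, take apple from A; A=[-] B=[disk,mesh,fin] C=[hinge,beam,reel,grate,quill,clip,apple]
Tick 8: prefer B, take disk from B; A=[-] B=[mesh,fin] C=[hinge,beam,reel,grate,quill,clip,apple,disk]
Tick 9: prefer A, take mesh from B; A=[-] B=[fin] C=[hinge,beam,reel,grate,quill,clip,apple,disk,mesh]
Tick 10: prefer B, take fin from B; A=[-] B=[-] C=[hinge,beam,reel,grate,quill,clip,apple,disk,mesh,fin]

Answer: hinge beam reel grate quill clip apple disk mesh fin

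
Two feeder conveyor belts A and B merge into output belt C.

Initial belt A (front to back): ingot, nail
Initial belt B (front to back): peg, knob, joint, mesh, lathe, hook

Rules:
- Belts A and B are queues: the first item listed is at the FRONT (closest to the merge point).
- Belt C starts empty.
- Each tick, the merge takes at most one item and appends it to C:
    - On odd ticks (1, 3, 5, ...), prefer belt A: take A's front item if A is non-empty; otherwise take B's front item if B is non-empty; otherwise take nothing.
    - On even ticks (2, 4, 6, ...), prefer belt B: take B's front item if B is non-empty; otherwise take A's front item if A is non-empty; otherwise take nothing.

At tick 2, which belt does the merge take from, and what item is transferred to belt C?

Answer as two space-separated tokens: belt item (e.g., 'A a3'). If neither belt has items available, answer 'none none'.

Answer: B peg

Derivation:
Tick 1: prefer A, take ingot from A; A=[nail] B=[peg,knob,joint,mesh,lathe,hook] C=[ingot]
Tick 2: prefer B, take peg from B; A=[nail] B=[knob,joint,mesh,lathe,hook] C=[ingot,peg]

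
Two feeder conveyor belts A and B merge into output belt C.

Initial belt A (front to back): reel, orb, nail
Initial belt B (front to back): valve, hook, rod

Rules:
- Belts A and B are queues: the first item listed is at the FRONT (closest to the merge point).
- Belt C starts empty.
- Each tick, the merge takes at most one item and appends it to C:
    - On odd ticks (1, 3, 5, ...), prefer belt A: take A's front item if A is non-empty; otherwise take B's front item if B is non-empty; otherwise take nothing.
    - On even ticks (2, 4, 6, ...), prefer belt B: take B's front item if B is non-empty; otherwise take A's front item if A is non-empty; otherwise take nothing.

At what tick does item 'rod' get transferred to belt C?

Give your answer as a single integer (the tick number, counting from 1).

Tick 1: prefer A, take reel from A; A=[orb,nail] B=[valve,hook,rod] C=[reel]
Tick 2: prefer B, take valve from B; A=[orb,nail] B=[hook,rod] C=[reel,valve]
Tick 3: prefer A, take orb from A; A=[nail] B=[hook,rod] C=[reel,valve,orb]
Tick 4: prefer B, take hook from B; A=[nail] B=[rod] C=[reel,valve,orb,hook]
Tick 5: prefer A, take nail from A; A=[-] B=[rod] C=[reel,valve,orb,hook,nail]
Tick 6: prefer B, take rod from B; A=[-] B=[-] C=[reel,valve,orb,hook,nail,rod]

Answer: 6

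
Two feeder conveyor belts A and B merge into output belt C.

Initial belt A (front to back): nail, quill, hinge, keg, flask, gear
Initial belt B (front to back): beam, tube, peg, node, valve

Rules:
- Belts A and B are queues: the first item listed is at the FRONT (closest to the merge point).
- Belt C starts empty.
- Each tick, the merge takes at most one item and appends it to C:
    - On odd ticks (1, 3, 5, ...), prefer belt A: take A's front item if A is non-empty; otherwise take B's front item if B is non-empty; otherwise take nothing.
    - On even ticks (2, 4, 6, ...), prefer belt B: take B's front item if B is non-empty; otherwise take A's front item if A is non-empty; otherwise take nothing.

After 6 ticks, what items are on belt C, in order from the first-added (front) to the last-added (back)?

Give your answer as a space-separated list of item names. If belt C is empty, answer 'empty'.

Tick 1: prefer A, take nail from A; A=[quill,hinge,keg,flask,gear] B=[beam,tube,peg,node,valve] C=[nail]
Tick 2: prefer B, take beam from B; A=[quill,hinge,keg,flask,gear] B=[tube,peg,node,valve] C=[nail,beam]
Tick 3: prefer A, take quill from A; A=[hinge,keg,flask,gear] B=[tube,peg,node,valve] C=[nail,beam,quill]
Tick 4: prefer B, take tube from B; A=[hinge,keg,flask,gear] B=[peg,node,valve] C=[nail,beam,quill,tube]
Tick 5: prefer A, take hinge from A; A=[keg,flask,gear] B=[peg,node,valve] C=[nail,beam,quill,tube,hinge]
Tick 6: prefer B, take peg from B; A=[keg,flask,gear] B=[node,valve] C=[nail,beam,quill,tube,hinge,peg]

Answer: nail beam quill tube hinge peg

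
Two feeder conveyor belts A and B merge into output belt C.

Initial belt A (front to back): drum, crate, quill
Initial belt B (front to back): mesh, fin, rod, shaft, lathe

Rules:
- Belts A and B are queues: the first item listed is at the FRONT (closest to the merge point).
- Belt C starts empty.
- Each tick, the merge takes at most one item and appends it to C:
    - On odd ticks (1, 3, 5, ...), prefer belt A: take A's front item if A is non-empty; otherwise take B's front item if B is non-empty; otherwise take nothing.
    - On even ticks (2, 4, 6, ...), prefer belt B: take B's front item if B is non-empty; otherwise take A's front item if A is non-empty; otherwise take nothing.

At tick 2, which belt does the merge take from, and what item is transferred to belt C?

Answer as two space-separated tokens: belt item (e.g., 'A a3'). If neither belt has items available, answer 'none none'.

Answer: B mesh

Derivation:
Tick 1: prefer A, take drum from A; A=[crate,quill] B=[mesh,fin,rod,shaft,lathe] C=[drum]
Tick 2: prefer B, take mesh from B; A=[crate,quill] B=[fin,rod,shaft,lathe] C=[drum,mesh]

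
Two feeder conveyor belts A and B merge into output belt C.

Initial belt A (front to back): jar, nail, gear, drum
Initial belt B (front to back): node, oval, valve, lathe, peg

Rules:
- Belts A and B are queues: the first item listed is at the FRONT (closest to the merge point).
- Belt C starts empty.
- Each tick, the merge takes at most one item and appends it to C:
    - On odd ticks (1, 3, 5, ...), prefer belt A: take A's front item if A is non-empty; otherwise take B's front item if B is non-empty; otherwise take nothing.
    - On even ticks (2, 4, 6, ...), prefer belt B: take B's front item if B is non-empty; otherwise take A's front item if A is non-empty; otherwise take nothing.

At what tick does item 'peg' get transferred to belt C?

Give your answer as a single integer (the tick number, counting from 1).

Answer: 9

Derivation:
Tick 1: prefer A, take jar from A; A=[nail,gear,drum] B=[node,oval,valve,lathe,peg] C=[jar]
Tick 2: prefer B, take node from B; A=[nail,gear,drum] B=[oval,valve,lathe,peg] C=[jar,node]
Tick 3: prefer A, take nail from A; A=[gear,drum] B=[oval,valve,lathe,peg] C=[jar,node,nail]
Tick 4: prefer B, take oval from B; A=[gear,drum] B=[valve,lathe,peg] C=[jar,node,nail,oval]
Tick 5: prefer A, take gear from A; A=[drum] B=[valve,lathe,peg] C=[jar,node,nail,oval,gear]
Tick 6: prefer B, take valve from B; A=[drum] B=[lathe,peg] C=[jar,node,nail,oval,gear,valve]
Tick 7: prefer A, take drum from A; A=[-] B=[lathe,peg] C=[jar,node,nail,oval,gear,valve,drum]
Tick 8: prefer B, take lathe from B; A=[-] B=[peg] C=[jar,node,nail,oval,gear,valve,drum,lathe]
Tick 9: prefer A, take peg from B; A=[-] B=[-] C=[jar,node,nail,oval,gear,valve,drum,lathe,peg]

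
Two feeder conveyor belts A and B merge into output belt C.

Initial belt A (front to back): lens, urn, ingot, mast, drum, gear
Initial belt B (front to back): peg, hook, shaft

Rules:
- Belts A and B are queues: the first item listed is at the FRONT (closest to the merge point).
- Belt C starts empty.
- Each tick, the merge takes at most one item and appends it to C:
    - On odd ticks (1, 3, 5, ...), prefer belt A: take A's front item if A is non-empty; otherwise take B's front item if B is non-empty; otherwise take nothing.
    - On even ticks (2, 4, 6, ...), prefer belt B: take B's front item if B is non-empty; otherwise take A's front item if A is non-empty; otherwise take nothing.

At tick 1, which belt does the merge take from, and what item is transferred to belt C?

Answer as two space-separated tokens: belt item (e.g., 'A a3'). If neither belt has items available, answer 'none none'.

Answer: A lens

Derivation:
Tick 1: prefer A, take lens from A; A=[urn,ingot,mast,drum,gear] B=[peg,hook,shaft] C=[lens]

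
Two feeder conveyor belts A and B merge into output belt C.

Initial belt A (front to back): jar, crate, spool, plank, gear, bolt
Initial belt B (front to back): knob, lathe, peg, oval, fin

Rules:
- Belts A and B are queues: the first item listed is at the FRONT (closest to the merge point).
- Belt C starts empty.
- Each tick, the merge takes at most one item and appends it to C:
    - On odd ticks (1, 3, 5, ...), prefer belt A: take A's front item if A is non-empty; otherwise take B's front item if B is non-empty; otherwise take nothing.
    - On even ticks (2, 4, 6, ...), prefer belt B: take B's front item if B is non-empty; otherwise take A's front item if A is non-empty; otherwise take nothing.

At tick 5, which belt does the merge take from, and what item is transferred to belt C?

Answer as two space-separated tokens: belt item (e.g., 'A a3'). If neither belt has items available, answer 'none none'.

Tick 1: prefer A, take jar from A; A=[crate,spool,plank,gear,bolt] B=[knob,lathe,peg,oval,fin] C=[jar]
Tick 2: prefer B, take knob from B; A=[crate,spool,plank,gear,bolt] B=[lathe,peg,oval,fin] C=[jar,knob]
Tick 3: prefer A, take crate from A; A=[spool,plank,gear,bolt] B=[lathe,peg,oval,fin] C=[jar,knob,crate]
Tick 4: prefer B, take lathe from B; A=[spool,plank,gear,bolt] B=[peg,oval,fin] C=[jar,knob,crate,lathe]
Tick 5: prefer A, take spool from A; A=[plank,gear,bolt] B=[peg,oval,fin] C=[jar,knob,crate,lathe,spool]

Answer: A spool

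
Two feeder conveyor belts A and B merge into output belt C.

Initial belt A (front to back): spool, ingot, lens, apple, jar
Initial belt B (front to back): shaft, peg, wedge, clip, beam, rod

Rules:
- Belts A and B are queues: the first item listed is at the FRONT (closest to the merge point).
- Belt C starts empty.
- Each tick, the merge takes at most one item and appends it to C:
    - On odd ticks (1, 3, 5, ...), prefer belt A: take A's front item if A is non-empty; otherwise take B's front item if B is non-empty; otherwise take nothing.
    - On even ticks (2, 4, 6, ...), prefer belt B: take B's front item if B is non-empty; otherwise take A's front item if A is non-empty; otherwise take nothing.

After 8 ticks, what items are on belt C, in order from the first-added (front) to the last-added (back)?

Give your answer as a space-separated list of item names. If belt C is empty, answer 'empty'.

Tick 1: prefer A, take spool from A; A=[ingot,lens,apple,jar] B=[shaft,peg,wedge,clip,beam,rod] C=[spool]
Tick 2: prefer B, take shaft from B; A=[ingot,lens,apple,jar] B=[peg,wedge,clip,beam,rod] C=[spool,shaft]
Tick 3: prefer A, take ingot from A; A=[lens,apple,jar] B=[peg,wedge,clip,beam,rod] C=[spool,shaft,ingot]
Tick 4: prefer B, take peg from B; A=[lens,apple,jar] B=[wedge,clip,beam,rod] C=[spool,shaft,ingot,peg]
Tick 5: prefer A, take lens from A; A=[apple,jar] B=[wedge,clip,beam,rod] C=[spool,shaft,ingot,peg,lens]
Tick 6: prefer B, take wedge from B; A=[apple,jar] B=[clip,beam,rod] C=[spool,shaft,ingot,peg,lens,wedge]
Tick 7: prefer A, take apple from A; A=[jar] B=[clip,beam,rod] C=[spool,shaft,ingot,peg,lens,wedge,apple]
Tick 8: prefer B, take clip from B; A=[jar] B=[beam,rod] C=[spool,shaft,ingot,peg,lens,wedge,apple,clip]

Answer: spool shaft ingot peg lens wedge apple clip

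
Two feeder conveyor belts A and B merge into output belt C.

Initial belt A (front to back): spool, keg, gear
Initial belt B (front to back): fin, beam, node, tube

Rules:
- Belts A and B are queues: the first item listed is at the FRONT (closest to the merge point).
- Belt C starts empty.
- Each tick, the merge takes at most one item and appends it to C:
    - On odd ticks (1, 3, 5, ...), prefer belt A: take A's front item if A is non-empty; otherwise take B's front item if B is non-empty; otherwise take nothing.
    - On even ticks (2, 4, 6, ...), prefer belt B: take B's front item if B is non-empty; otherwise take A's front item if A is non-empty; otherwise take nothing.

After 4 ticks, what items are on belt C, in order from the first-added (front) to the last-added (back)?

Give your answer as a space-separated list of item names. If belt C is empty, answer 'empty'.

Answer: spool fin keg beam

Derivation:
Tick 1: prefer A, take spool from A; A=[keg,gear] B=[fin,beam,node,tube] C=[spool]
Tick 2: prefer B, take fin from B; A=[keg,gear] B=[beam,node,tube] C=[spool,fin]
Tick 3: prefer A, take keg from A; A=[gear] B=[beam,node,tube] C=[spool,fin,keg]
Tick 4: prefer B, take beam from B; A=[gear] B=[node,tube] C=[spool,fin,keg,beam]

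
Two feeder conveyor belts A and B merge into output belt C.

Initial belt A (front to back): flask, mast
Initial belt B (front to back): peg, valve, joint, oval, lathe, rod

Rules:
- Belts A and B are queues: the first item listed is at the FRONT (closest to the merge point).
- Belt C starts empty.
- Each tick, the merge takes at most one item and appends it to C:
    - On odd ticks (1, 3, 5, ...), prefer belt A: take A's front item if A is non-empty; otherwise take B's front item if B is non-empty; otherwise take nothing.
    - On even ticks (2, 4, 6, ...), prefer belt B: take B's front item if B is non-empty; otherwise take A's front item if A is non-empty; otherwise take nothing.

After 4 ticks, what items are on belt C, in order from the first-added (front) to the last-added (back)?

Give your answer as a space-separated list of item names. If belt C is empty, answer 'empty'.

Answer: flask peg mast valve

Derivation:
Tick 1: prefer A, take flask from A; A=[mast] B=[peg,valve,joint,oval,lathe,rod] C=[flask]
Tick 2: prefer B, take peg from B; A=[mast] B=[valve,joint,oval,lathe,rod] C=[flask,peg]
Tick 3: prefer A, take mast from A; A=[-] B=[valve,joint,oval,lathe,rod] C=[flask,peg,mast]
Tick 4: prefer B, take valve from B; A=[-] B=[joint,oval,lathe,rod] C=[flask,peg,mast,valve]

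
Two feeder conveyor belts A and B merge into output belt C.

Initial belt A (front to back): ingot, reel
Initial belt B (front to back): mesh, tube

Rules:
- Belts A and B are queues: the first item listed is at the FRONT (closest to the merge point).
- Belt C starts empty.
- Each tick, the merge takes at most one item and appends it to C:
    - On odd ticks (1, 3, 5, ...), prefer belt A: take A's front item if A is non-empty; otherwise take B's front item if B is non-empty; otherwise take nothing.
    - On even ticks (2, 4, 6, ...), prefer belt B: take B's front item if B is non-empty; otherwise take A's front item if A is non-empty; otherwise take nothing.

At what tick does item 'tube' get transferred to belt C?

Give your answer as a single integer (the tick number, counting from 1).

Tick 1: prefer A, take ingot from A; A=[reel] B=[mesh,tube] C=[ingot]
Tick 2: prefer B, take mesh from B; A=[reel] B=[tube] C=[ingot,mesh]
Tick 3: prefer A, take reel from A; A=[-] B=[tube] C=[ingot,mesh,reel]
Tick 4: prefer B, take tube from B; A=[-] B=[-] C=[ingot,mesh,reel,tube]

Answer: 4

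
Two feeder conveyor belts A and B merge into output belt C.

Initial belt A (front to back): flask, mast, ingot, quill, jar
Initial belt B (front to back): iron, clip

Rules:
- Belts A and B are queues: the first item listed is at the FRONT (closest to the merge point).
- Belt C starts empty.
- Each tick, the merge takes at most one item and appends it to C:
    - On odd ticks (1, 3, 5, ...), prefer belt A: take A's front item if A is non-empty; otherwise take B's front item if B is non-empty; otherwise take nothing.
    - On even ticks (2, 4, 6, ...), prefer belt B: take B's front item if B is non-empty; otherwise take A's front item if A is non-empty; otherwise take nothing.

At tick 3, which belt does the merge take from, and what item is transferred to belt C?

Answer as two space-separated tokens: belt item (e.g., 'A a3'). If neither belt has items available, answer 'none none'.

Answer: A mast

Derivation:
Tick 1: prefer A, take flask from A; A=[mast,ingot,quill,jar] B=[iron,clip] C=[flask]
Tick 2: prefer B, take iron from B; A=[mast,ingot,quill,jar] B=[clip] C=[flask,iron]
Tick 3: prefer A, take mast from A; A=[ingot,quill,jar] B=[clip] C=[flask,iron,mast]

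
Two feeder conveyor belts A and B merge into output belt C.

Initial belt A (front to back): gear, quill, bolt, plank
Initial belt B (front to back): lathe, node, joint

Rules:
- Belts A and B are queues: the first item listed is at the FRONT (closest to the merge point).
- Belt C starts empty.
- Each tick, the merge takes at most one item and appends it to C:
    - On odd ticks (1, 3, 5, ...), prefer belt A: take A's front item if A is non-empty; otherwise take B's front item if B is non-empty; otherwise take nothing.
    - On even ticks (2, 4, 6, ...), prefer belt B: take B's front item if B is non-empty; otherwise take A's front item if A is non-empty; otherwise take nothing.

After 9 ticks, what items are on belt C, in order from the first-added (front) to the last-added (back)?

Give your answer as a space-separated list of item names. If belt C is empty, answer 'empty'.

Tick 1: prefer A, take gear from A; A=[quill,bolt,plank] B=[lathe,node,joint] C=[gear]
Tick 2: prefer B, take lathe from B; A=[quill,bolt,plank] B=[node,joint] C=[gear,lathe]
Tick 3: prefer A, take quill from A; A=[bolt,plank] B=[node,joint] C=[gear,lathe,quill]
Tick 4: prefer B, take node from B; A=[bolt,plank] B=[joint] C=[gear,lathe,quill,node]
Tick 5: prefer A, take bolt from A; A=[plank] B=[joint] C=[gear,lathe,quill,node,bolt]
Tick 6: prefer B, take joint from B; A=[plank] B=[-] C=[gear,lathe,quill,node,bolt,joint]
Tick 7: prefer A, take plank from A; A=[-] B=[-] C=[gear,lathe,quill,node,bolt,joint,plank]
Tick 8: prefer B, both empty, nothing taken; A=[-] B=[-] C=[gear,lathe,quill,node,bolt,joint,plank]
Tick 9: prefer A, both empty, nothing taken; A=[-] B=[-] C=[gear,lathe,quill,node,bolt,joint,plank]

Answer: gear lathe quill node bolt joint plank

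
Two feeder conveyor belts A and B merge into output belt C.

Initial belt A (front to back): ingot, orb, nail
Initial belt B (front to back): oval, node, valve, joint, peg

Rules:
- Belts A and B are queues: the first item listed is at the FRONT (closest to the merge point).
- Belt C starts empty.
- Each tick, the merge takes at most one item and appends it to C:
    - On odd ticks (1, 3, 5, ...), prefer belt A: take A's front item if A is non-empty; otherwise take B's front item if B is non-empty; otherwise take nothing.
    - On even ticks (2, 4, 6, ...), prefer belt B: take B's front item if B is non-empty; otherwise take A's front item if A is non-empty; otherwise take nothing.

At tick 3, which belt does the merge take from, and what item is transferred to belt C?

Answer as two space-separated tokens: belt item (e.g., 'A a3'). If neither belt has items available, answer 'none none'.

Answer: A orb

Derivation:
Tick 1: prefer A, take ingot from A; A=[orb,nail] B=[oval,node,valve,joint,peg] C=[ingot]
Tick 2: prefer B, take oval from B; A=[orb,nail] B=[node,valve,joint,peg] C=[ingot,oval]
Tick 3: prefer A, take orb from A; A=[nail] B=[node,valve,joint,peg] C=[ingot,oval,orb]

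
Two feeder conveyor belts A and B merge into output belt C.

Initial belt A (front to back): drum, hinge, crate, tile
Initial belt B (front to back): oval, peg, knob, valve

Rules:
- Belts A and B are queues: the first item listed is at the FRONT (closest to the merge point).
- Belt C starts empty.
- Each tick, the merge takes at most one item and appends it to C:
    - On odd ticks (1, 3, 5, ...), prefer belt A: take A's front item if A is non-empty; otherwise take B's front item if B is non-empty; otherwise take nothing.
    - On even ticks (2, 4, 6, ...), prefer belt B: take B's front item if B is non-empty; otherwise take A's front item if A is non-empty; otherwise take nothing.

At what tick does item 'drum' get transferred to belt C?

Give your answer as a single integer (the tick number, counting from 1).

Tick 1: prefer A, take drum from A; A=[hinge,crate,tile] B=[oval,peg,knob,valve] C=[drum]

Answer: 1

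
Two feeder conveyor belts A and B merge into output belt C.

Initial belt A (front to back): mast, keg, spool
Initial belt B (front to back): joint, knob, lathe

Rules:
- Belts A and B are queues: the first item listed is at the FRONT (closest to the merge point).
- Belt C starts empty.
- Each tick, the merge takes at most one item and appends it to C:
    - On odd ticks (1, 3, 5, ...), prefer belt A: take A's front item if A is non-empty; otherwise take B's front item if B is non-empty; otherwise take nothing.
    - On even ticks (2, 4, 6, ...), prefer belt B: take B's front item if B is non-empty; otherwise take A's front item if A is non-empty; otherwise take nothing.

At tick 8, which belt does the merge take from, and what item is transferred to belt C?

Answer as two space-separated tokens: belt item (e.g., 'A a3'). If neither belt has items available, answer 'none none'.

Answer: none none

Derivation:
Tick 1: prefer A, take mast from A; A=[keg,spool] B=[joint,knob,lathe] C=[mast]
Tick 2: prefer B, take joint from B; A=[keg,spool] B=[knob,lathe] C=[mast,joint]
Tick 3: prefer A, take keg from A; A=[spool] B=[knob,lathe] C=[mast,joint,keg]
Tick 4: prefer B, take knob from B; A=[spool] B=[lathe] C=[mast,joint,keg,knob]
Tick 5: prefer A, take spool from A; A=[-] B=[lathe] C=[mast,joint,keg,knob,spool]
Tick 6: prefer B, take lathe from B; A=[-] B=[-] C=[mast,joint,keg,knob,spool,lathe]
Tick 7: prefer A, both empty, nothing taken; A=[-] B=[-] C=[mast,joint,keg,knob,spool,lathe]
Tick 8: prefer B, both empty, nothing taken; A=[-] B=[-] C=[mast,joint,keg,knob,spool,lathe]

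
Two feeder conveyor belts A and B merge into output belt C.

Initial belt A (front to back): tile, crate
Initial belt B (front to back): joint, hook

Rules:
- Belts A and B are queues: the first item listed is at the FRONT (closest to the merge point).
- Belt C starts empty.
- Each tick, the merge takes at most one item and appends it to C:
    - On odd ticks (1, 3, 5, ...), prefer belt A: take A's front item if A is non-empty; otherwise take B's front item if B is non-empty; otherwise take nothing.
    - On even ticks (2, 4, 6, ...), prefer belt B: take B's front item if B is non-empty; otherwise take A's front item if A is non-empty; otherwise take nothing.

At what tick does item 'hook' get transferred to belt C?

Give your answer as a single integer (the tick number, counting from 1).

Answer: 4

Derivation:
Tick 1: prefer A, take tile from A; A=[crate] B=[joint,hook] C=[tile]
Tick 2: prefer B, take joint from B; A=[crate] B=[hook] C=[tile,joint]
Tick 3: prefer A, take crate from A; A=[-] B=[hook] C=[tile,joint,crate]
Tick 4: prefer B, take hook from B; A=[-] B=[-] C=[tile,joint,crate,hook]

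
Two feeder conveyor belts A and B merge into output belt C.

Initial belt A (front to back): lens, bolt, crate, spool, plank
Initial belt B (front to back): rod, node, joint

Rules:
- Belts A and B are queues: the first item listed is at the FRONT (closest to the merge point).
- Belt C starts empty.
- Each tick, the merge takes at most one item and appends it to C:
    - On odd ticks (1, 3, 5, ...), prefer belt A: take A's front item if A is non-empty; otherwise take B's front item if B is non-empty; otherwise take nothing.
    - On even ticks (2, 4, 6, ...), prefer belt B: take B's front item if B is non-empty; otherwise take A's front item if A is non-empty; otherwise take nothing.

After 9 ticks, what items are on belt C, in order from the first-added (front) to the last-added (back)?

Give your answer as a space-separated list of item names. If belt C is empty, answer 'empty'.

Tick 1: prefer A, take lens from A; A=[bolt,crate,spool,plank] B=[rod,node,joint] C=[lens]
Tick 2: prefer B, take rod from B; A=[bolt,crate,spool,plank] B=[node,joint] C=[lens,rod]
Tick 3: prefer A, take bolt from A; A=[crate,spool,plank] B=[node,joint] C=[lens,rod,bolt]
Tick 4: prefer B, take node from B; A=[crate,spool,plank] B=[joint] C=[lens,rod,bolt,node]
Tick 5: prefer A, take crate from A; A=[spool,plank] B=[joint] C=[lens,rod,bolt,node,crate]
Tick 6: prefer B, take joint from B; A=[spool,plank] B=[-] C=[lens,rod,bolt,node,crate,joint]
Tick 7: prefer A, take spool from A; A=[plank] B=[-] C=[lens,rod,bolt,node,crate,joint,spool]
Tick 8: prefer B, take plank from A; A=[-] B=[-] C=[lens,rod,bolt,node,crate,joint,spool,plank]
Tick 9: prefer A, both empty, nothing taken; A=[-] B=[-] C=[lens,rod,bolt,node,crate,joint,spool,plank]

Answer: lens rod bolt node crate joint spool plank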